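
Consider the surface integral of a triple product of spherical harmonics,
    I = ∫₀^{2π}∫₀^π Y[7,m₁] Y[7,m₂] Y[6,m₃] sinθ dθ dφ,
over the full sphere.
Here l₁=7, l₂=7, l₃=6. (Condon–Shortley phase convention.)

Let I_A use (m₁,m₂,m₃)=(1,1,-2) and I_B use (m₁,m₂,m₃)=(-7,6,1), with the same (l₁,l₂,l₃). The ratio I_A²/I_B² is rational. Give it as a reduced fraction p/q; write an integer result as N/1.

Shared (l₁,l₂,l₃)=(7,7,6): N and (l;000)² cancel in I_A²/I_B².
A: Δ = 8!·6!·6!/21! = 1/2444321880; Racah Σ t=2..6: t=2:+1/49766400 t=3:−1/3110400 t=4:+1/1327104 t=5:−1/3110400 t=6:+1/49766400 = 1/6635520; ⇒ 3j(7 7 6; 1 1 -2)² = 350/46189, sgn +1
B: Δ = 8!·6!·6!/21! = 1/2444321880; Racah Σ t=8..8: t=8:+1/3483648000 = 1/3483648000; ⇒ 3j(7 7 6; -7 6 1)² = 143/12920, sgn -1
I_A²/I_B² = (350/46189)/(143/12920) = 14000/20449

14000/20449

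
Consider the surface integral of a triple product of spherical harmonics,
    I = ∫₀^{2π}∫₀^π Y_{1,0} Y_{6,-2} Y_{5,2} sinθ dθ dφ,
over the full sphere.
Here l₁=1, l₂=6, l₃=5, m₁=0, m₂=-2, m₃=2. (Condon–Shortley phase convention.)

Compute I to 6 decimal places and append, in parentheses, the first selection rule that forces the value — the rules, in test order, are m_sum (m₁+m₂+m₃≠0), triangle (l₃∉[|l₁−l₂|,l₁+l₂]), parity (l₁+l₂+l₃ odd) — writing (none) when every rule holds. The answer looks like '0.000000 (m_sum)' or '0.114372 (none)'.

0.231133 (none)

Checks pass: Σm=0; 12 even; l₃=5∈[5,7].
(2·1+1)(2·6+1)(2·5+1) = 429
Δ: 2! 0! 10! / 13! → 1/858
sum: t=1:−1/14400 = -1/14400
3j²(1 6 5; 0 0 0) = Δ·Π!·Σ² = 6/143  (sign +1)
sum: t=1:−1/30240 = -1/30240
3j²(1 6 5; 0 -2 2) = Δ·Π!·Σ² = 16/429  (sign +1)
combine: 4πI² = 429·6/143·16/429 = 96/143
take √, sign +1: I = 0.23113338
No selection rule forces the value: the integral is nonzero (none).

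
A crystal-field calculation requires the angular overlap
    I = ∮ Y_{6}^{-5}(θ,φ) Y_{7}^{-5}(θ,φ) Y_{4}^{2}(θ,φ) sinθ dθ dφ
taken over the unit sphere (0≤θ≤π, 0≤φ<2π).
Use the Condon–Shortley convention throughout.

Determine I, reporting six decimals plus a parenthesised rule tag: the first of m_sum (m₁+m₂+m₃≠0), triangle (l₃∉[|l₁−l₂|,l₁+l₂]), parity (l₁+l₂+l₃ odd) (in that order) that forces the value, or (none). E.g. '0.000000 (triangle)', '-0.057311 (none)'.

m-sum = -5 − 5 + 2 = -8 ≠ 0 ⇒ I = 0

0.000000 (m_sum)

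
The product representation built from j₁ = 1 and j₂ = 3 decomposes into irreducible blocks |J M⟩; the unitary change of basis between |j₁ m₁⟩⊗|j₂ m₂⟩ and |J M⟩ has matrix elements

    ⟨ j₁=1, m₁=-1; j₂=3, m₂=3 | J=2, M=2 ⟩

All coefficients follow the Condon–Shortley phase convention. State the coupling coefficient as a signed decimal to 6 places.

j₁+j₂−J=2  J+j₁−j₂=0  J−j₁+j₂=4  j₁+j₂+J+1=7
(j₁±m₁, j₂±m₂, J±M) = (0,2,6,0,4,0)
P² = 11520/7
sum k=2..2:
  [2] +1/48 = 1/48
S = 1/48
C² = P²·S² = 5/7 ; C = +0.845154

+√(5/7) ≈ +0.845154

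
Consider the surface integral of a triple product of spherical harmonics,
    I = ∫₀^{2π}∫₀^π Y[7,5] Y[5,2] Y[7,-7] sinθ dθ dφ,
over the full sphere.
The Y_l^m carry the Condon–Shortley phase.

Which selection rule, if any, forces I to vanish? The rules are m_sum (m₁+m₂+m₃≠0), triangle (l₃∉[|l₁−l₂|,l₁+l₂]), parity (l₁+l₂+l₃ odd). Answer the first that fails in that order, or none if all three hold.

Σmᵢ = 0  ✓
l₃∈[|l₁−l₂|,l₁+l₂]=[2,12], have l₃=7  ✓
Σlᵢ = 19 ⇒ odd  ✗

parity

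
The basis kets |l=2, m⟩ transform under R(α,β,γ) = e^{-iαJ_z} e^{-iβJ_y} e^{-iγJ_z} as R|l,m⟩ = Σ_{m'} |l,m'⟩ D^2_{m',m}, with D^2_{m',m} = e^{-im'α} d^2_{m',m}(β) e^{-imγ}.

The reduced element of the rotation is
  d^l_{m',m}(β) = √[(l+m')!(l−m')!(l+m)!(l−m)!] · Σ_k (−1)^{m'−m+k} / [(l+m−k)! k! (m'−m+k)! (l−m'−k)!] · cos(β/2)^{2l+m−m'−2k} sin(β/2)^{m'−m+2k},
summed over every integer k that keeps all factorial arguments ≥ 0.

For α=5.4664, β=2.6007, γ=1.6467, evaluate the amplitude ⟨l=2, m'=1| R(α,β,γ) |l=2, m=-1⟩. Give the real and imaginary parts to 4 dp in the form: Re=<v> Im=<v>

Re=0.5167 Im=-0.4162

D^2_{1,-1}(5.4664,2.6007,1.6467) = e^{-i·1·5.4664}·d^2_{1,-1}(2.6007)·e^{-i·-1·1.6467}. Compute d first:
Half-angle: c=0.267162, s=0.963652. N=√(6·1·1·6)=6.000000
k: max(0,(-1)−(1))=0 … min(2+(-1),2−(1))=1
  k=0: (−1)^2·6.0000/(2)·0.2672^2·0.9637^2 = +0.198843
  k=1: (−1)^3·6.0000/(6)·0.2672^0·0.9637^4 = -0.862344
d^2_{1,-1}(2.6007) = +0.198843 -0.862344 = -0.663501
D = (+0.684568+0.728949i)·(-0.663501)·(-0.075831+0.997121i) = +0.516709-0.416228i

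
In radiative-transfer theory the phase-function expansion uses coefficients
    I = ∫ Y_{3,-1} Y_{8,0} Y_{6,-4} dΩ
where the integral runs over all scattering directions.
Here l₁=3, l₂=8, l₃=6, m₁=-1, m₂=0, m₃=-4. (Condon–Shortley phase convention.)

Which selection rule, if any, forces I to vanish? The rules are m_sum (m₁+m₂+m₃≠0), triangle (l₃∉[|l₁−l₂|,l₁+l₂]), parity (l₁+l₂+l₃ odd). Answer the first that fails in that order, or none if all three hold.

m_sum

azimuthal sum: -1 + 0 − 4 = -5  ✗
5 ≤ 6 ≤ 11 (triangle on l)
L = 3 + 8 + 6 = 17 (odd)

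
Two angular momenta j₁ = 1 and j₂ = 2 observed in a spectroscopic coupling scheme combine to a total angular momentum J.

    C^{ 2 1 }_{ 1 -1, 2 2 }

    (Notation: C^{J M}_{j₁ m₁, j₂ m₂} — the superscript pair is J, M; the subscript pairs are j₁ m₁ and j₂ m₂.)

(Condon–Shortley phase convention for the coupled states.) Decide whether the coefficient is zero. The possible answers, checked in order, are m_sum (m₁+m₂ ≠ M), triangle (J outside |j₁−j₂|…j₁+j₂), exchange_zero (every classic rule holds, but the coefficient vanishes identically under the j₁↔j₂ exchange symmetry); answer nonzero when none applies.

nonzero

m-sum: m₁+m₂ = -1+2 = 1, M = 1  ✓
triangle: |j₁−j₂| = 1 ≤ J = 2 ≤ j₁+j₂ = 3  ✓
exchange: j₁≠j₂ or m₁≠m₂ — the exchange symmetry imposes no constraint here
value check: CG = −√(1/3) = -0.577350 ≠ 0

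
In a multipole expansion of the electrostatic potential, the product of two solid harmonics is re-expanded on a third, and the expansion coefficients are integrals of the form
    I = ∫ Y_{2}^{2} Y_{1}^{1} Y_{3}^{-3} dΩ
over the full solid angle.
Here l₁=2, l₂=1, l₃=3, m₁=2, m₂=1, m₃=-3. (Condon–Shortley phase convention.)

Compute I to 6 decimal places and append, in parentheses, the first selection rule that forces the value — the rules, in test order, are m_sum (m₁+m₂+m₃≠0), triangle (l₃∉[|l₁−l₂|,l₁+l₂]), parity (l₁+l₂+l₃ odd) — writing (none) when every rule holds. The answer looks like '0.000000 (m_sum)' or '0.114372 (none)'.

Checks pass: Σm=0; 6 even; l₃=3∈[1,3].
(2·2+1)(2·1+1)(2·3+1) = 105
Δ: 0! 4! 2! / 7! → 1/105
sum: t=0:+1/4 = 1/4
3j²(2 1 3; 0 0 0) = Δ·Π!·Σ² = 3/35  (sign -1)
sum: t=0:+1/48 = 1/48
3j²(2 1 3; 2 1 -3) = Δ·Π!·Σ² = 1/7  (sign +1)
combine: 4πI² = 105·3/35·1/7 = 9/7
take √, sign -1: I = -0.31986543
No selection rule forces the value: the integral is nonzero (none).

-0.319865 (none)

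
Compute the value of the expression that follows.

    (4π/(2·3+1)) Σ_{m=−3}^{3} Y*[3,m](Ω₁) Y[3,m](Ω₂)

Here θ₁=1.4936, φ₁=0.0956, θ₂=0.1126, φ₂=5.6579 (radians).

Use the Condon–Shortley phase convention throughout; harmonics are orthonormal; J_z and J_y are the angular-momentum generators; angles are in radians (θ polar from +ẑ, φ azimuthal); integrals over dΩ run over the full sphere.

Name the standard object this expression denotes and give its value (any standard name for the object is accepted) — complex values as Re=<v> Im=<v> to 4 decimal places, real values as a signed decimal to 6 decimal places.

Legendre polynomial (addition theorem), -0.230791

This sum is the spherical-harmonic addition theorem: it equals the Legendre polynomial P_l(cos γ) of the angle γ between the two directions.
Expand P_3 via completeness: Σ_{m} conj(Y_{3,m}) at Ω₁ times Y_{3,m} at Ω₂ —
  term(m=-3) = -0.000137+0.000203i   from Y*(Ω₁)=+0.396617+0.116975i, Y(Ω₂)=-0.000178+0.000565i
  term(m=-2) = +0.000129+0.000996i   from Y*(Ω₁)=+0.076919+0.014889i, Y(Ω₂)=+0.004036+0.012169i
  term(m=-1) = -0.033576-0.029501i   from Y*(Ω₁)=-0.311208-0.029842i, Y(Ω₂)=+0.115912+0.083679i
  term(m=+0) = -0.061395-0.000000i   from Y*(Ω₁)=-0.085482-0.000000i, Y(Ω₂)=+0.718218+0.000000i
  term(m=+1) = -0.033576+0.029501i   from Y*(Ω₁)=+0.311208-0.029842i, Y(Ω₂)=-0.115912+0.083679i
  term(m=+2) = +0.000129-0.000996i   from Y*(Ω₁)=+0.076919-0.014889i, Y(Ω₂)=+0.004036-0.012169i
  term(m=+3) = -0.000137-0.000203i   from Y*(Ω₁)=-0.396617+0.116975i, Y(Ω₂)=+0.000178+0.000565i
Accumulated sum -0.128560+0.000000i; after 4π/(2l+1) scaling, -0.230791+0.000000i ⇒ P_3 = -0.230791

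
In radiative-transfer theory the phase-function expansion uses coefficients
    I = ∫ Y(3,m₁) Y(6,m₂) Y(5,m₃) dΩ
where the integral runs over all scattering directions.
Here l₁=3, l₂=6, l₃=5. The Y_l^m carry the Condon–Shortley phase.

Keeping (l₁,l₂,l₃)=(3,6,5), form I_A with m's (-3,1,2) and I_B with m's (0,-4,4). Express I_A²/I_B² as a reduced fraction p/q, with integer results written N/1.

l's match ⇒ only the (l;m) 3-j factors differ between A and B.
A: triangle coeff Δ(3,6,5) = 1/675675; Σ_t [4,4]: t=4:+1/34560 = 1/34560; (3j)²=7/429 [(3 6 5; -3 1 2)], sign=-1
B: triangle coeff Δ(3,6,5) = 1/675675; Σ_t [1,2]: t=1:−1/60480 t=2:+1/161280 = -1/96768; (3j)²=15/1001 [(3 6 5; 0 -4 4)], sign=+1
I_A²/I_B² = (7/429)/(15/1001) = 49/45

49/45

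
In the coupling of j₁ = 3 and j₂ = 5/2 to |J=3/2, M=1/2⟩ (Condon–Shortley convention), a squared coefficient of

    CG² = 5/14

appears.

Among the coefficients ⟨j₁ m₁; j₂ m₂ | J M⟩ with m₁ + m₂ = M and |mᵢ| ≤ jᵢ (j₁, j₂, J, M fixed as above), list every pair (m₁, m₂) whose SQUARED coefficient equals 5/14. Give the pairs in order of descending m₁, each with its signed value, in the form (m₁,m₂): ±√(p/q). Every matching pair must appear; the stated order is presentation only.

Admissible pairs with m₁+m₂ = M = 1/2: (-2,5/2), (-1,3/2), (0,1/2), (1,-1/2), (2,-3/2), (3,-5/2)
  (m₁,m₂)=(3,-5/2): CG² = 5/14, CG = +√(5/14)   ← matches the target
  (m₁,m₂)=(2,-3/2): CG² = 1/21, CG = −√(1/21)
  (m₁,m₂)=(1,-1/2): CG² = 1/105, CG = −√(1/105)
  (m₁,m₂)=(0,1/2): CG² = 4/35, CG = +√(4/35)
  (m₁,m₂)=(-1,3/2): CG² = 7/30, CG = −√(7/30)
  (m₁,m₂)=(-2,5/2): CG² = 5/21, CG = +√(5/21)
Pairs with CG² = 5/14: (3,-5/2): +√(5/14)

(3,-5/2): +√(5/14)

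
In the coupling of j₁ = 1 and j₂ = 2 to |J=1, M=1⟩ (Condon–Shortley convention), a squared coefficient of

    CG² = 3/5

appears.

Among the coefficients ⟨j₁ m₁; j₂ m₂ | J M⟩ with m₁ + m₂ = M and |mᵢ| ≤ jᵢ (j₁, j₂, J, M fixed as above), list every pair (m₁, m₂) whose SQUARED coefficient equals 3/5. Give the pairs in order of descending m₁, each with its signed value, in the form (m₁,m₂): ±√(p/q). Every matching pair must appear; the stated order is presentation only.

Admissible pairs with m₁+m₂ = M = 1: (-1,2), (0,1), (1,0)
  (m₁,m₂)=(1,0): CG² = 1/10, CG = +√(1/10)
  (m₁,m₂)=(0,1): CG² = 3/10, CG = −√(3/10)
  (m₁,m₂)=(-1,2): CG² = 3/5, CG = +√(3/5)   ← matches the target
Pairs with CG² = 3/5: (-1,2): +√(3/5)

(-1,2): +√(3/5)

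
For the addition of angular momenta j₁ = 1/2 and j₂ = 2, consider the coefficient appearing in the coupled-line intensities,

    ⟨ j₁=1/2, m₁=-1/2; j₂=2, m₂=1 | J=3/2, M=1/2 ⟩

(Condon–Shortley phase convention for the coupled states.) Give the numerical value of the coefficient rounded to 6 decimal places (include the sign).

j₁+j₂−J=1  J+j₁−j₂=0  J−j₁+j₂=3  j₁+j₂+J+1=5
(j₁±m₁, j₂±m₂, J±M) = (0,1,3,1,2,1)
P² = 12/5
sum k=1..1:
  [1] −1/2 = -1/2
S = -1/2
C² = P²·S² = 3/5 ; C = -0.774597

−√(3/5) = -0.774597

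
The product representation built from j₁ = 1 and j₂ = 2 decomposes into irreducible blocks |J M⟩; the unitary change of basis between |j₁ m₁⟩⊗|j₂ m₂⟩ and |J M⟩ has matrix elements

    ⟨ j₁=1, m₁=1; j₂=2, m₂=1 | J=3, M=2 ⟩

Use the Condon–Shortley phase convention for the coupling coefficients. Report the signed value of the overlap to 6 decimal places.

+0.816497

j₁+j₂−J=0  J+j₁−j₂=2  J−j₁+j₂=4  j₁+j₂+J+1=7
(j₁±m₁, j₂±m₂, J±M) = (2,0,3,1,5,1)
P² = 96
sum k=0..0:
  [0] +1/12 = 1/12
S = 1/12
C² = P²·S² = 2/3 ; C = +0.816497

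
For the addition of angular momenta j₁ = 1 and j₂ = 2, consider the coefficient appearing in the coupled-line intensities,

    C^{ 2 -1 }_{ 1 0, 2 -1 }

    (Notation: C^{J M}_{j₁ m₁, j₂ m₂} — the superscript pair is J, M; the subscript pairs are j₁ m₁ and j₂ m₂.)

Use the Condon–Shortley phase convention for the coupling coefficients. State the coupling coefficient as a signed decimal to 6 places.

j₁+j₂−J=1  J+j₁−j₂=1  J−j₁+j₂=3  j₁+j₂+J+1=6
(j₁±m₁, j₂±m₂, J±M) = (1,1,1,3,1,3)
P² = 3/2
sum k=0..1:
  [0] +1/2 = 1/2
  [1] −1/6 = -1/6
S = 1/3
C² = P²·S² = 1/6 ; C = +0.408248

+0.408248  (= +√(1/6))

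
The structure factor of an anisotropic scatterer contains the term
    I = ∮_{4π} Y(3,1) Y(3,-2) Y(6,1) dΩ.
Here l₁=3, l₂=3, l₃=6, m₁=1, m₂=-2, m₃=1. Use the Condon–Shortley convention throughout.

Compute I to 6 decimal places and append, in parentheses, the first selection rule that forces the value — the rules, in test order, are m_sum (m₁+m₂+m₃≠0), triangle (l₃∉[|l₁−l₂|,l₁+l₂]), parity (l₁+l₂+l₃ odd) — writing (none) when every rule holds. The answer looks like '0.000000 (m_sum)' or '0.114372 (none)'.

Checks pass: Σm=0; 12 even; l₃=6∈[0,6].
(2·3+1)(2·3+1)(2·6+1) = 637
Δ: 0! 6! 6! / 13! → 1/12012
sum: t=0:+1/1296 = 1/1296
3j²(3 3 6; 0 0 0) = Δ·Π!·Σ² = 100/3003  (sign +1)
sum: t=0:+1/5760 = 1/5760
3j²(3 3 6; 1 -2 1) = Δ·Π!·Σ² = 5/572  (sign -1)
combine: 4πI² = 637·100/3003·5/572 = 875/4719
take √, sign -1: I = -0.12147142
No selection rule forces the value: the integral is nonzero (none).

-0.121471 (none)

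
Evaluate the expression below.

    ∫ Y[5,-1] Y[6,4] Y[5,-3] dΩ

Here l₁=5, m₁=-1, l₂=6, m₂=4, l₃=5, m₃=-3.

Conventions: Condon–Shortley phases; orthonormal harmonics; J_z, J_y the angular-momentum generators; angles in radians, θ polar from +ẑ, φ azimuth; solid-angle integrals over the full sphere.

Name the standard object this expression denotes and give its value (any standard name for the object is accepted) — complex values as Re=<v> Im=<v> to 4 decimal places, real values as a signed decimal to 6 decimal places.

This is a Gaunt coefficient — the integral of a triple product of spherical harmonics over the sphere.
Rules hold: Σm=0, L=16 even, 1≤5≤11.
N = 11·13·11 = 1573
Δ = 6!·4!·6!/17! = 1/28588560
Racah Σ t=1..5: t=1:−1/345600 t=2:+1/13824 t=3:−1/5184 t=4:+1/13824 t=5:−1/345600 = -7/129600
⇒ 3j(5 6 5; 0 0 0)² = 80/7293, sgn +1
Racah Σ t=4..6: t=4:+1/138240 t=5:−1/86400 t=6:+1/829440 = -13/4147200
⇒ 3j(5 6 5; -1 4 -3)² = 13/3740, sgn -1
4πI² = N·(3j₀)²·(3jₘ)² = 52/867
I = -1·√(0.0599769/4π) = -0.06908555

Gaunt coefficient, -0.069086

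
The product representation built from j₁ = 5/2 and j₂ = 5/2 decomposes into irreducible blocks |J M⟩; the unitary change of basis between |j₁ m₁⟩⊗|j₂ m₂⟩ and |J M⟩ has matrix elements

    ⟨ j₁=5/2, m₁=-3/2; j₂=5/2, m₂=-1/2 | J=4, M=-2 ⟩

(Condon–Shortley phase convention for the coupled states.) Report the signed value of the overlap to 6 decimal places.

j₁+j₂−J=1  J+j₁−j₂=4  J−j₁+j₂=4  j₁+j₂+J+1=10
(j₁±m₁, j₂±m₂, J±M) = (1,4,2,3,2,6)
P² = 20736/35
sum k=0..1:
  [0] +1/96 = 1/96
  [1] −1/36 = -1/36
S = -5/288
C² = P²·S² = 5/28 ; C = -0.422577

-0.422577  (= −√(5/28))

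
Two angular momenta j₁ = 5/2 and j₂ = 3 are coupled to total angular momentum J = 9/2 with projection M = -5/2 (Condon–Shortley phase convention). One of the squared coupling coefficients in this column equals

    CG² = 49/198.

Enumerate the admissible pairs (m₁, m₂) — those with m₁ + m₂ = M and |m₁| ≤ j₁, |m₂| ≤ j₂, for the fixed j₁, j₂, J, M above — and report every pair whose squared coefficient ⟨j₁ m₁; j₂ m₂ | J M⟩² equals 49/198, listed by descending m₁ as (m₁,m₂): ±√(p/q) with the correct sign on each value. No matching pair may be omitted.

Admissible pairs with m₁+m₂ = M = -5/2: (-5/2,0), (-3/2,-1), (-1/2,-2), (1/2,-3)
  (m₁,m₂)=(1/2,-3): CG² = 3/11, CG = +√(3/11)
  (m₁,m₂)=(-1/2,-2): CG² = 49/198, CG = +√(49/198)   ← matches the target
  (m₁,m₂)=(-3/2,-1): CG² = 10/99, CG = −√(10/99)
  (m₁,m₂)=(-5/2,0): CG² = 25/66, CG = −√(25/66)
Pairs with CG² = 49/198: (-1/2,-2): +√(49/198)

(-1/2,-2): +√(49/198)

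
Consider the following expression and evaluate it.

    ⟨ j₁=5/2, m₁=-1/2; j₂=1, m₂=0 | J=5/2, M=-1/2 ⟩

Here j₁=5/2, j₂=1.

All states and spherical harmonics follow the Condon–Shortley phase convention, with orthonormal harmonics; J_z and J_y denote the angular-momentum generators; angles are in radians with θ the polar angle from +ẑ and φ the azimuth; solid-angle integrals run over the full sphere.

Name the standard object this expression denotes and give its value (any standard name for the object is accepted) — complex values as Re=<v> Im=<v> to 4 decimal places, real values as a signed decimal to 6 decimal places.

This is a Clebsch–Gordan (vector-coupling) coefficient.
j₁+j₂−J=1  J+j₁−j₂=4  J−j₁+j₂=1  j₁+j₂+J+1=7
(j₁±m₁, j₂±m₂, J±M) = (2,3,1,1,2,3)
P² = 144/35
sum k=0..1:
  [0] +1/6 = 1/6
  [1] −1/4 = -1/4
S = -1/12
C² = P²·S² = 1/35 ; C = -0.169031

Clebsch–Gordan coefficient, −√(1/35) ≈ -0.169031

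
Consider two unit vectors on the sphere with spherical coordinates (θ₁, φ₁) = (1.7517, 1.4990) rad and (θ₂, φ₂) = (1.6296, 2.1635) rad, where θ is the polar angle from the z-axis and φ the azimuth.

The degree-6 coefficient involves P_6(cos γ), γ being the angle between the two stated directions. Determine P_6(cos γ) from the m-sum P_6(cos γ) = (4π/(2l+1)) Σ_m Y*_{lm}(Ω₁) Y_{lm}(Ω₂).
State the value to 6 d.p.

Term-by-term m-sum for l=6 (normalisation 4π/13 = 0.966644):
  [-6]  conj(Y_{6,-6})(Ω₁) = -0.39769 + 0.18276j ; Y_{6,-6}(Ω₂) = 0.43758 - 0.19260j ; Δ = -0.13882 + 0.15657j
  [-5]  conj(Y_{6,-5})(Ω₁) = -0.09742 - 0.25963j ; Y_{6,-5}(Ω₂) = 0.01727 - 0.09596j ; Δ = -0.02660 + 0.00486j
  [-4]  conj(Y_{6,-4})(Ω₁) = -0.20630 + 0.06093j ; Y_{6,-4}(Ω₂) = 0.24452 + 0.23747j ; Δ = -0.06491 - 0.03409j
  [-3]  conj(Y_{6,-3})(Ω₁) = -0.06304 - 0.28812j ; Y_{6,-3}(Ω₂) = 0.11039 - 0.02322j ; Δ = -0.01365 - 0.03034j
  [-2]  conj(Y_{6,-2})(Ω₁) = -0.14095 + 0.02038j ; Y_{6,-2}(Ω₂) = -0.11447 + 0.28218j ; Δ = 0.01038 - 0.04211j
  [-1]  conj(Y_{6,-1})(Ω₁) = -0.02125 - 0.29551j ; Y_{6,-1}(Ω₂) = 0.06611 + 0.09817j ; Δ = 0.02760 - 0.02162j
  [+0]  conj(Y_{6,0})(Ω₁) = -0.12226 + 0.00000j ; Y_{6,0}(Ω₂) = -0.29503 + 0.00000j ; Δ = 0.03607 + 0.00000j
  [+1]  conj(Y_{6,1})(Ω₁) = 0.02125 - 0.29551j ; Y_{6,1}(Ω₂) = -0.06611 + 0.09817j ; Δ = 0.02760 + 0.02162j
  [+2]  conj(Y_{6,2})(Ω₁) = -0.14095 - 0.02038j ; Y_{6,2}(Ω₂) = -0.11447 - 0.28218j ; Δ = 0.01038 + 0.04211j
  [+3]  conj(Y_{6,3})(Ω₁) = 0.06304 - 0.28812j ; Y_{6,3}(Ω₂) = -0.11039 - 0.02322j ; Δ = -0.01365 + 0.03034j
  [+4]  conj(Y_{6,4})(Ω₁) = -0.20630 - 0.06093j ; Y_{6,4}(Ω₂) = 0.24452 - 0.23747j ; Δ = -0.06491 + 0.03409j
  [+5]  conj(Y_{6,5})(Ω₁) = 0.09742 - 0.25963j ; Y_{6,5}(Ω₂) = -0.01727 - 0.09596j ; Δ = -0.02660 - 0.00486j
  [+6]  conj(Y_{6,6})(Ω₁) = -0.39769 - 0.18276j ; Y_{6,6}(Ω₂) = 0.43758 + 0.19260j ; Δ = -0.13882 - 0.15657j
Σ over m = -0.37591 + 0.00000j; ×(4π/13) → -0.36337 + 0.00000j. Real part: -0.363371

-0.363371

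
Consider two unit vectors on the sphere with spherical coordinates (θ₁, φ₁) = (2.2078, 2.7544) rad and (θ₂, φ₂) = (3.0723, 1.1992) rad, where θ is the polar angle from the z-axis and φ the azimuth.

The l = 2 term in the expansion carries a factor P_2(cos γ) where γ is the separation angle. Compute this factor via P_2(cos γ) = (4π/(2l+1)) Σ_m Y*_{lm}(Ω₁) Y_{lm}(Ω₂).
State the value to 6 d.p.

Addition theorem: P_2(cos γ) = (4π/5) Σ_m Y*_{lm}(Ω₁) Y_{lm}(Ω₂), m = −2…2:
  term(m=-2) = (-0.000462, 0.000014)   from Y*(Ω₁)=(0.178441, -0.174554), Y(Ω₂)=(-0.001363, -0.001253)
  term(m=-1) = (0.000307, 0.019708)   from Y*(Ω₁)=(0.342042, -0.139477), Y(Ω₂)=(-0.019375, 0.049719)
  term(m=+0) = (0.012112, 0.000000)   from Y*(Ω₁)=(0.019341, -0.000000), Y(Ω₂)=(0.626247, 0.000000)
  term(m=+1) = (0.000307, -0.019708)   from Y*(Ω₁)=(-0.342042, -0.139477), Y(Ω₂)=(0.019375, 0.049719)
  term(m=+2) = (-0.000462, -0.000014)   from Y*(Ω₁)=(0.178441, 0.174554), Y(Ω₂)=(-0.001363, 0.001253)
Total Σ_m = (0.011803, 0.000000). Multiply by 2.513274: (0.029664, 0.000000). P_2(cos γ) = 0.029664

0.029664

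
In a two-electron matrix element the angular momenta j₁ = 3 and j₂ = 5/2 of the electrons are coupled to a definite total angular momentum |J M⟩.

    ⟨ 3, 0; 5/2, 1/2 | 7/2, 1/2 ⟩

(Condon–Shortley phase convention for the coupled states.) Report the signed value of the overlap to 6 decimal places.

−√(4/21) = -0.436436

triangle: 2!×4!×3!/10! = 288/3628800
(j±m)!: 3!×3!×3!×2!×4!×3! = 62208
prefactor² = (2J+1)×Δ×N² = 6912/175
  k=0: +1/(0!×2!×3!×3!×1!×0!) = 1/72
  k=1: −1/(1!×1!×2!×2!×2!×1!) = -1/8
  k=2: +1/(2!×0!×1!×1!×3!×2!) = 1/24
Σ = -5/72  ⇒  CG² = 6912/175×(-5/72)² = 4/21
CG = −√(4/21) = -0.436436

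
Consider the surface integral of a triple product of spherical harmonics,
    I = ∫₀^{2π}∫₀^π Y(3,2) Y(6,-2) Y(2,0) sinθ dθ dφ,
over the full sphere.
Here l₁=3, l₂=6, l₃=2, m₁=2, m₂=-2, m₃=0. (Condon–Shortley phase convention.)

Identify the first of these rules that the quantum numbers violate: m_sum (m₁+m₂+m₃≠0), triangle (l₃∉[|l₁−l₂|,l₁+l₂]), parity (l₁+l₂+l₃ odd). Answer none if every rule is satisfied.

Σmᵢ = 0  ✓
l₃∈[|l₁−l₂|,l₁+l₂]=[3,9] required, l₃=2 fails  ✗
Σlᵢ = 11 ⇒ odd

triangle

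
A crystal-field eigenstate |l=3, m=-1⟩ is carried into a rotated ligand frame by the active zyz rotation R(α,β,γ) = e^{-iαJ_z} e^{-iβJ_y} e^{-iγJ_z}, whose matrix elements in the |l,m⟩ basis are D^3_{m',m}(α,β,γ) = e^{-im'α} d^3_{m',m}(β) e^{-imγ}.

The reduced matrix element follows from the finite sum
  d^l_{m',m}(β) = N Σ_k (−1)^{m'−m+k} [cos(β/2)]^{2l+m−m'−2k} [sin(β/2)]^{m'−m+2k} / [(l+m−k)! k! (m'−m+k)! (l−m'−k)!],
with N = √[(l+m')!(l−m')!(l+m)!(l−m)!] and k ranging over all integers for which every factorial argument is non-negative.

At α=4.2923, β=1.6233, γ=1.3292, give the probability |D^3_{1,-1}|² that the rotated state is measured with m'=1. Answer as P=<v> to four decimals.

P=0.0381

First d^3_{1,-1}(β=1.6233), then the phase factors e^{-i(1)α} and e^{-i(-1)γ}:
Half-angle: c=0.688302, s=0.725424. N=√(24·2·2·24)=48.000000
k: max(0,(-1)−(1))=0 … min(3+(-1),3−(1))=2
  k=0: (−1)^2·48.0000/(8)·0.6883^4·0.7254^2 = +0.708683
  k=1: (−1)^3·48.0000/(6)·0.6883^2·0.7254^4 = -1.049581
  k=2: (−1)^4·48.0000/(48)·0.6883^0·0.7254^6 = +0.145731
d^3_{1,-1}(1.6233) = +0.708683 -1.049581 +0.145731 = -0.195167
|D^3_{1,-1}|² = |d^3_{1,-1}(β)|² = (-0.195167)² = 0.038090 (the z-rotation phases have unit modulus)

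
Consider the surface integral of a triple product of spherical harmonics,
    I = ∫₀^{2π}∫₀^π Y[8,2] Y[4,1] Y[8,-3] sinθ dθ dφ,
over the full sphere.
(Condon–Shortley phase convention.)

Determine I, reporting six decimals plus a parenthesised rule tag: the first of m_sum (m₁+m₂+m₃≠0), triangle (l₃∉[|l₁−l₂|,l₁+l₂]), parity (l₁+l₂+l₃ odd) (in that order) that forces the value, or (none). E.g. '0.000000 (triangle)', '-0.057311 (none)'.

-0.124482 (none)

Checks pass: Σm=0; 20 even; l₃=8∈[4,12].
(2·8+1)(2·4+1)(2·8+1) = 2601
Δ: 4! 12! 4! / 21! → 1/185175900
sum: t=0:+1/557383680 t=1:−1/21772800 t=2:+1/8294400 t=3:−1/21772800 t=4:+1/557383680 = 1/30965760
3j²(8 4 8; 0 0 0) = Δ·Π!·Σ² = 36/4199  (sign +1)
sum: t=1:−1/87091200 t=2:+1/23224320 t=3:−1/52254720 t=4:+1/1045094400 = 1/74649600
3j²(8 4 8; 2 1 -3) = Δ·Π!·Σ² = 110/12597  (sign -1)
combine: 4πI² = 2601·36/4199·110/12597 = 11880/61009
take √, sign -1: I = -0.12448194
No selection rule forces the value: the integral is nonzero (none).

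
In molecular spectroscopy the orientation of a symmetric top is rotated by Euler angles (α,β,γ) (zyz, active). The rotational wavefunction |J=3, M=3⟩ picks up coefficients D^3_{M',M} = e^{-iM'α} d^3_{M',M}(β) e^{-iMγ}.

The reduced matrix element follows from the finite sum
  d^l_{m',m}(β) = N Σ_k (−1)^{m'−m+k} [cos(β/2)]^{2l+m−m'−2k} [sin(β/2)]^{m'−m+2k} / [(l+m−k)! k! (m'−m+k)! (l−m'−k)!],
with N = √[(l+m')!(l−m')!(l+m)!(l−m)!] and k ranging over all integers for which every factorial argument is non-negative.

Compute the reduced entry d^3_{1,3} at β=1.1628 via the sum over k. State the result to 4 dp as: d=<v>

d^3_{1,3}(β=1.1628) via the finite sum:
Half-angle: c=0.835695, s=0.549194. N=√(24·2·720·1)=185.903201
Admissible k: 2..2 (factorial args all ≥0)
  k=2: (−1)^0·185.9032/(48)·0.8357^4·0.5492^2 = +0.569755
d^3_{1,3}(1.1628) = +0.569755

d=0.5698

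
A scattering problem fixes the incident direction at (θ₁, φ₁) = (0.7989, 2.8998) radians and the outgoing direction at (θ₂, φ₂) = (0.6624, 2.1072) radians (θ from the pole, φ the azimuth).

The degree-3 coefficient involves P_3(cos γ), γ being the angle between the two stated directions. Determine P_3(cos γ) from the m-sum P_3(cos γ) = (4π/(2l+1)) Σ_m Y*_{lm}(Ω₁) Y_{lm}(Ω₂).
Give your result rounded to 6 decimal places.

Expand P_3 via completeness: Σ_{m} conj(Y_{3,m}) at Ω₁ times Y_{3,m} at Ω₂ —
  m=-3: Y*=-0.11488 + 0.10185j  Y=0.09698 - 0.00373j  product -0.01076 + 0.01031j
  m=-2: Y*=0.32407 - 0.17019j  Y=-0.14559 + 0.26779j  product -0.00161 + 0.11156j
  m=-1: Y*=-0.32210 + 0.07944j  Y=-0.21420 - 0.36028j  product 0.09761 + 0.09903j
  m=+0: Y*=-0.14771 + 0.00000j  Y=0.03202 + 0.00000j  product -0.00473 + 0.00000j
  m=+1: Y*=0.32210 + 0.07944j  Y=0.21420 - 0.36028j  product 0.09761 - 0.09903j
  m=+2: Y*=0.32407 + 0.17019j  Y=-0.14559 - 0.26779j  product -0.00161 - 0.11156j
  m=+3: Y*=0.11488 + 0.10185j  Y=-0.09698 - 0.00373j  product -0.01076 - 0.01031j
Total Σ_m = 0.16576 + 0.00000j. Multiply by 1.795196: 0.29757 + 0.00000j. P_3(cos γ) = 0.297572

0.297572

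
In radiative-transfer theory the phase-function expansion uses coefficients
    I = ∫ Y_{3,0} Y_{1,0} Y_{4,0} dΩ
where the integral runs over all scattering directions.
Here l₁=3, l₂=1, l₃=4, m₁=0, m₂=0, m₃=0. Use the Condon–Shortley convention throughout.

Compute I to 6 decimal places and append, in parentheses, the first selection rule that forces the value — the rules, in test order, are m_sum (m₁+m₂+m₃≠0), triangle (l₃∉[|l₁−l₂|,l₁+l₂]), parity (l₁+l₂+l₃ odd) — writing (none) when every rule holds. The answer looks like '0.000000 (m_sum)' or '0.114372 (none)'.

0.246233 (none)

Checks pass: Σm=0; 8 even; l₃=4∈[2,4].
(2·3+1)(2·1+1)(2·4+1) = 189
Δ: 0! 6! 2! / 9! → 1/252
sum: t=0:+1/36 = 1/36
3j²(3 1 4; 0 0 0) = Δ·Π!·Σ² = 4/63  (sign +1)
(m-triple is (0,0,0) — same symbol as above.)
combine: 4πI² = 189·4/63·4/63 = 16/21
take √, sign +1: I = 0.24623252
No selection rule forces the value: the integral is nonzero (none).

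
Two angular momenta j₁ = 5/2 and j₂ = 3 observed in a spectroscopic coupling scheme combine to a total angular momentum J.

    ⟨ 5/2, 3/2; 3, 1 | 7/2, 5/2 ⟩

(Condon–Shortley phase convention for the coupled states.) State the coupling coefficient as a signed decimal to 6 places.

j₁+j₂−J=2  J+j₁−j₂=3  J−j₁+j₂=4  j₁+j₂+J+1=10
(j₁±m₁, j₂±m₂, J±M) = (4,1,4,2,6,1)
P² = 18432/35
sum k=0..1:
  [0] +1/96 = 1/96
  [1] −1/36 = -1/36
S = -5/288
C² = P²·S² = 10/63 ; C = -0.398410

−√(10/63) = -0.398410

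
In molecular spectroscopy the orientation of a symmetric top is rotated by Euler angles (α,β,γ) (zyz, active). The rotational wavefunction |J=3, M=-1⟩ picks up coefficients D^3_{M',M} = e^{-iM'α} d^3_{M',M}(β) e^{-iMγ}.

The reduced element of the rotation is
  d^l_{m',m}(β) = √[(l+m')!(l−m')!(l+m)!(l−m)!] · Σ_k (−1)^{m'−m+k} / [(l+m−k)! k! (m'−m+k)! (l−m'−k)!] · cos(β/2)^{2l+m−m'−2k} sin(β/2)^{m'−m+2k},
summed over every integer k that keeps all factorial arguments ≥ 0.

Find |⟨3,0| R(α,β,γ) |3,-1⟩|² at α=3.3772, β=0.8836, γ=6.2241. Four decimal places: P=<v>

D^3_{0,-1}(3.3772,0.8836,6.2241) = e^{-i·0·3.3772}·d^3_{0,-1}(0.8836)·e^{-i·-1·6.2241}. Compute d first:
Half-angle: c=0.903984, s=0.427567. N=√(6·6·2·24)=41.569219
The bounds max(0,m−m')=0 and min(l+m,l−m')=2 give 3 terms
  k=0: (−1)^1·41.5692/(12)·0.9040^5·0.4276^1 = -0.894124
  k=1: (−1)^2·41.5692/(4)·0.9040^3·0.4276^3 = +0.600077
  k=2: (−1)^3·41.5692/(12)·0.9040^1·0.4276^5 = -0.044748
d^3_{0,-1}(0.8836) = -0.894124 +0.600077 -0.044748 = -0.338795
|D^3_{0,-1}|² = |d^3_{0,-1}(β)|² = (-0.338795)² = 0.114782 (the z-rotation phases have unit modulus)

P=0.1148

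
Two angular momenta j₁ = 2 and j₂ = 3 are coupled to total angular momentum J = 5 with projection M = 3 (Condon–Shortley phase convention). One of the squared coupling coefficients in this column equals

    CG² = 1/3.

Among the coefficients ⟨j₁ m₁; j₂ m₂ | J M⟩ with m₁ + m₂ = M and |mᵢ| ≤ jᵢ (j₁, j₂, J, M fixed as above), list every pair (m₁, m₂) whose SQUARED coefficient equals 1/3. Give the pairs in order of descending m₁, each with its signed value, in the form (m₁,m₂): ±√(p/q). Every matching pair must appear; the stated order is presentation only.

Admissible pairs with m₁+m₂ = M = 3: (0,3), (1,2), (2,1)
  (m₁,m₂)=(2,1): CG² = 1/3, CG = +√(1/3)   ← matches the target
  (m₁,m₂)=(1,2): CG² = 8/15, CG = +√(8/15)
  (m₁,m₂)=(0,3): CG² = 2/15, CG = +√(2/15)
Pairs with CG² = 1/3: (2,1): +√(1/3)

(2,1): +√(1/3)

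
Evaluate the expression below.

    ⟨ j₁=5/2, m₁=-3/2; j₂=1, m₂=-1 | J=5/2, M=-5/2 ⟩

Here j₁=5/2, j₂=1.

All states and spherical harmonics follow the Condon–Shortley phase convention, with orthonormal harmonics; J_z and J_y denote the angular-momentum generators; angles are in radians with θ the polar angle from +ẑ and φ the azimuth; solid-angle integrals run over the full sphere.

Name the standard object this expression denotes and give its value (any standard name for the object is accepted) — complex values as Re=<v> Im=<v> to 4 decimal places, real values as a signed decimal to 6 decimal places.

This is a Clebsch–Gordan (vector-coupling) coefficient.
j₁+j₂−J=1  J+j₁−j₂=4  J−j₁+j₂=1  j₁+j₂+J+1=7
(j₁±m₁, j₂±m₂, J±M) = (1,4,0,2,0,5)
P² = 1152/7
sum k=0..0:
  [0] +1/24 = 1/24
S = 1/24
C² = P²·S² = 2/7 ; C = +0.534522

Clebsch–Gordan coefficient, +√(2/7) ≈ +0.534522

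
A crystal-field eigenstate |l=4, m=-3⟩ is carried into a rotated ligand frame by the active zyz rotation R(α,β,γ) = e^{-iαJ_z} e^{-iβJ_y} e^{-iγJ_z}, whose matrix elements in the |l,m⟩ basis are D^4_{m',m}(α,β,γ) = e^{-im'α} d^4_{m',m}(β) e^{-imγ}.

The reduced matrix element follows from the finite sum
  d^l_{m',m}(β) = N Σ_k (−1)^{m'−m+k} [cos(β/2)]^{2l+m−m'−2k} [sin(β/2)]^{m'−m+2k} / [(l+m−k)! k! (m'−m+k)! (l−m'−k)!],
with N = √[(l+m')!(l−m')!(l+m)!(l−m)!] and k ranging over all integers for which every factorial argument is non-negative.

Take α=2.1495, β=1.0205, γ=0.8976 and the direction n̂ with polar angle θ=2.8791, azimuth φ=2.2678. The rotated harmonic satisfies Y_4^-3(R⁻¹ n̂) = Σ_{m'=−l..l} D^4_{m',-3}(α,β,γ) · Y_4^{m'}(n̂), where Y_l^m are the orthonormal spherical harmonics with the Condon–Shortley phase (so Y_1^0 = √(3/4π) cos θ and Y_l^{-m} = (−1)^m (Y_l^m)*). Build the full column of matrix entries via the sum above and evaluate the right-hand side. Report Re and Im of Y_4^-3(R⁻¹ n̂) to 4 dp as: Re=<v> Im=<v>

Need the full column D^4_{m',-3} for m'=−4..4 at α=2.1495, β=1.0205, γ=0.8976.
cos(β/2)=0.872622, sin(β/2)=0.488395
d^4_{-4,-3}: single k=1 term ⇒ +0.532232;  D = +0.154856-0.509206i
d^4_{-3,-3}: k∈[0..1] ⇒ +0.336210 -0.737224 = -0.401014;  D = +0.385009-0.112162i
d^4_{-2,-3}: k∈[0..1] ⇒ -0.704077 +0.661655 = -0.042422;  D = -0.032209-0.027607i
d^4_{-1,-3}: k∈[0..1] ⇒ +0.835933 -0.436426 = +0.399507;  D = +0.051755-0.396141i
d^4_{0,-3}: k∈[0..1] ⇒ -0.697446 +0.218475 = -0.478971;  D = +0.431540-0.207815i
d^4_{1,-3}: k∈[0..1] ⇒ +0.436426 -0.082026 = +0.354400;  D = +0.303369+0.183212i
d^4_{2,-3}: k∈[0..1] ⇒ -0.207263 +0.021642 = -0.185622;  D = +0.006570+0.185505i
d^4_{3,-3}: k∈[0..1] ⇒ +0.072340 -0.003237 = +0.069103;  D = -0.056477+0.039819i
d^4_{4,-3}: single k=0 term ⇒ -0.016360;  D = -0.015205-0.006037i
Y_4^{m'}(θ=2.8791,φ=2.2678) and Σ D·Y over m':
  (+0.1549-0.5092i)·(-0.0019-0.0007i)  (+0.3850-0.1122i)·(-0.0183+0.0105i)  (-0.0322-0.0276i)·(-0.0219+0.1226i)  (+0.0518-0.3961i)·(+0.2685+0.3208i)  (+0.4315-0.2078i)·(+0.5782+0.0000i)  (+0.3034+0.1832i)·(-0.2685+0.3208i)  (+0.0066+0.1855i)·(-0.0219-0.1226i)  (-0.0565+0.0398i)·(+0.0183+0.0105i)  (-0.0152-0.0060i)·(-0.0019+0.0007i)
Y_4^-3(R⁻¹ n̂) = +0.268971-0.162943i

Re=0.2690 Im=-0.1629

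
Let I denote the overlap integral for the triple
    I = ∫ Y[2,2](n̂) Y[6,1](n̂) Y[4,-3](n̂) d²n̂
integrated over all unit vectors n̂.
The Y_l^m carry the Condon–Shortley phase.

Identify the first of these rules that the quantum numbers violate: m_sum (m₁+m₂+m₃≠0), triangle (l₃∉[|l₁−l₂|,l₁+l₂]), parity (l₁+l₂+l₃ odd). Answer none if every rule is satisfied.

none

Σmᵢ = 0  ✓
l₃∈[|l₁−l₂|,l₁+l₂]=[4,8], have l₃=4  ✓
Σlᵢ = 12 ⇒ even  ✓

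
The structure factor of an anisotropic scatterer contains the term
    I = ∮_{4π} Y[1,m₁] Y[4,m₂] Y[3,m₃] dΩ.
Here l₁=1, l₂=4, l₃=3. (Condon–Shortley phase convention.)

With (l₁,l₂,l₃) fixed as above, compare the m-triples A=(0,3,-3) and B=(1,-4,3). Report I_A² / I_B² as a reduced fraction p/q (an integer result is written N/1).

Shared (l₁,l₂,l₃)=(1,4,3): N and (l;000)² cancel in I_A²/I_B².
A: Δ = 2!·0!·6!/9! = 1/252; Racah Σ t=1..1: t=1:−1/720 = -1/720; ⇒ 3j(1 4 3; 0 3 -3)² = 1/36, sgn -1
B: Δ = 2!·0!·6!/9! = 1/252; Racah Σ t=0..0: t=0:+1/1440 = 1/1440; ⇒ 3j(1 4 3; 1 -4 3)² = 1/9, sgn +1
I_A²/I_B² = (1/36)/(1/9) = 1/4

1/4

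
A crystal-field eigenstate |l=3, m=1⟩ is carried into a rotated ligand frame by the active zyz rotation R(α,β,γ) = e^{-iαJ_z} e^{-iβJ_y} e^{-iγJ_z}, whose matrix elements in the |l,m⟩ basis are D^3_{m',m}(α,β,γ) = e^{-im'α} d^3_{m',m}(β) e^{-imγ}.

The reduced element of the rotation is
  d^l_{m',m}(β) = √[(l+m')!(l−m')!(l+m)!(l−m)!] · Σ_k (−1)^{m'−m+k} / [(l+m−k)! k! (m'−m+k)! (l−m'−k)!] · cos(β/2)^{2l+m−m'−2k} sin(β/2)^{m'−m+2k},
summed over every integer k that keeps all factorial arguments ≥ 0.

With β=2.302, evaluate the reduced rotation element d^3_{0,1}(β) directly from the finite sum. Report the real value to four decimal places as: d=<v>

d=0.3963

d^3_{0,1}(β=2.3020) via the finite sum:
With c≡cos(β/2)=0.407574 and s≡sin(β/2)=0.913172, N=[6·6·24·2]^{1/2}=41.569219
Admissible k: 1..3 (factorial args all ≥0)
  k=1: (−1)^0·41.5692/(12)·0.4076^5·0.9132^1 = +0.035578
  k=2: (−1)^1·41.5692/(4)·0.4076^3·0.9132^3 = -0.535785
  k=3: (−1)^2·41.5692/(12)·0.4076^1·0.9132^5 = +0.896521
d^3_{0,1}(2.3020) = +0.035578 -0.535785 +0.896521 = +0.396314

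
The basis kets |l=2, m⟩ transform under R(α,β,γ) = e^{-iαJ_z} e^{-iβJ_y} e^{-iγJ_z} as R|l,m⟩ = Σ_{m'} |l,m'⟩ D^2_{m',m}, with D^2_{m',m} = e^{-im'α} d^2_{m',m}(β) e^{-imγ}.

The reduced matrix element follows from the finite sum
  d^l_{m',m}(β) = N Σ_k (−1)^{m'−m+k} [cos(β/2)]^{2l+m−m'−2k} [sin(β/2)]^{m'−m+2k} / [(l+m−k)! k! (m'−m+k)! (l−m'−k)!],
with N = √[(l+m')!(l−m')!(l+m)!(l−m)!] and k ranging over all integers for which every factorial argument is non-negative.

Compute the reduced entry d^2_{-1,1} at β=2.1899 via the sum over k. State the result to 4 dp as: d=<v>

d=-0.1269

d^2_{-1,1}(β=2.1899) via the finite sum:
Half-angle: c=0.458091, s=0.888905. N=√(1·6·6·1)=6.000000
Admissible k: 2..3 (factorial args all ≥0)
  k=2: (−1)^0·6.0000/(2)·0.4581^2·0.8889^2 = +0.497434
  k=3: (−1)^1·6.0000/(6)·0.4581^0·0.8889^4 = -0.624341
d^2_{-1,1}(2.1899) = +0.497434 -0.624341 = -0.126907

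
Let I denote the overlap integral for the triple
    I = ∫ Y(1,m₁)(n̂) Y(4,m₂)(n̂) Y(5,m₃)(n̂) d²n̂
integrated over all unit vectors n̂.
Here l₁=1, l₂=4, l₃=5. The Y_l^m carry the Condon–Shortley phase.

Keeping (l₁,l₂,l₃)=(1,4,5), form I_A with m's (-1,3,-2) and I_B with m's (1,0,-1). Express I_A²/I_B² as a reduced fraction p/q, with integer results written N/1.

1/5

Same 1,4,5: normalisation and zero-m 3j drop out of the ratio.
A: Δ: 0! 2! 8! / 11! → 1/495; sum: t=0:+1/10080 = 1/10080; 3j²(1 4 5; -1 3 -2) = Δ·Π!·Σ² = 1/165  (sign -1)
B: Δ: 0! 2! 8! / 11! → 1/495; sum: t=0:+1/1152 = 1/1152; 3j²(1 4 5; 1 0 -1) = Δ·Π!·Σ² = 1/33  (sign +1)
I_A²/I_B² = (1/165)/(1/33) = 1/5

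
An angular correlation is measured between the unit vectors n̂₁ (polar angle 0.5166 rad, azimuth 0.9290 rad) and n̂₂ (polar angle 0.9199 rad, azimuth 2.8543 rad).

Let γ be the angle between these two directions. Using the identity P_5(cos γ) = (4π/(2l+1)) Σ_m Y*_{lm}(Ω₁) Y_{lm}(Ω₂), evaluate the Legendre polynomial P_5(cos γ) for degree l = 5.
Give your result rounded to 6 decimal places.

Term-by-term m-sum for l=5 (normalisation 4π/11 = 1.142397):
  [-5]  conj(Y_{5,-5})(Ω₁) = -0.000919-0.013613i ; Y_{5,-5}(Ω₂) = -0.019808-0.146563i ; Δ = -0.001977+0.000404i
  [-4]  conj(Y_{5,-4})(Ω₁) = -0.063766-0.041270i ; Y_{5,-4}(Ω₂) = +0.145772+0.325005i ; Δ = +0.004118-0.026740i
  [-3]  conj(Y_{5,-3})(Ω₁) = -0.226908+0.084011i ; Y_{5,-3}(Ω₂) = -0.261259-0.304622i ; Δ = +0.084873+0.047173i
  [-2]  conj(Y_{5,-2})(Ω₁) = -0.129142+0.437221i ; Y_{5,-2}(Ω₂) = +0.055285+0.035795i ; Δ = -0.022790+0.019549i
  [-1]  conj(Y_{5,-1})(Ω₁) = +0.229074+0.306519i ; Y_{5,-1}(Ω₂) = +0.319950+0.094535i ; Δ = +0.044315+0.119726i
  [+0]  conj(Y_{5,0})(Ω₁) = -0.194461-0.000000i ; Y_{5,0}(Ω₂) = -0.156410+0.000000i ; Δ = +0.030416+0.000000i
  [+1]  conj(Y_{5,1})(Ω₁) = -0.229074+0.306519i ; Y_{5,1}(Ω₂) = -0.319950+0.094535i ; Δ = +0.044315-0.119726i
  [+2]  conj(Y_{5,2})(Ω₁) = -0.129142-0.437221i ; Y_{5,2}(Ω₂) = +0.055285-0.035795i ; Δ = -0.022790-0.019549i
  [+3]  conj(Y_{5,3})(Ω₁) = +0.226908+0.084011i ; Y_{5,3}(Ω₂) = +0.261259-0.304622i ; Δ = +0.084873-0.047173i
  [+4]  conj(Y_{5,4})(Ω₁) = -0.063766+0.041270i ; Y_{5,4}(Ω₂) = +0.145772-0.325005i ; Δ = +0.004118+0.026740i
  [+5]  conj(Y_{5,5})(Ω₁) = +0.000919-0.013613i ; Y_{5,5}(Ω₂) = +0.019808-0.146563i ; Δ = -0.001977-0.000404i
Total Σ_m = +0.247494-0.000000i. Multiply by 1.142397: +0.282737-0.000000i. P_5(cos γ) = 0.282737

0.282737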